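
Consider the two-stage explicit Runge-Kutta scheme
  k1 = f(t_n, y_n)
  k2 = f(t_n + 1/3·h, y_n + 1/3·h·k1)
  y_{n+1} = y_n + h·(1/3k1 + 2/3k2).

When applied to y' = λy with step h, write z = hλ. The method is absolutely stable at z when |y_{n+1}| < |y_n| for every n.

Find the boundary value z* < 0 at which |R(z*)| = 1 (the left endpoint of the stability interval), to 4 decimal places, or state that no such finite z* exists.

left endpoint -4.5000.

With y'=λy (z=hλ):
  k1=λy_n ⇒ h·k1=z·y_n;  k2=λ(1+1/3z)y_n ⇒ h·k2=z(1+1/3z)y_n
  y_{n+1}/y_n = 1 + 1/3z + 2/3z(1+1/3z) = 1 + z + 2/9z²
  R(z) = 1 + z + 2/9z².

Boundary: |R(x)|=1, x<0.
x=-0.92: |R|=0.2681
R=1: x+2/9x²=0 ⇒ x=−9/2=-4.5000; min R=1−1/(4·2/9)=-0.1250>−1
Confirm numerically:
  x=-3.886: |R|=0.46978 <1
  x=-3.708: |R|=0.34739 <1
  x=-3.022: |R|=0.00744 <1
  x=-4.884: |R|=1.41677 >1
  x=-4.623: |R|=1.12636 >1
Stable set (-4.5000, 0).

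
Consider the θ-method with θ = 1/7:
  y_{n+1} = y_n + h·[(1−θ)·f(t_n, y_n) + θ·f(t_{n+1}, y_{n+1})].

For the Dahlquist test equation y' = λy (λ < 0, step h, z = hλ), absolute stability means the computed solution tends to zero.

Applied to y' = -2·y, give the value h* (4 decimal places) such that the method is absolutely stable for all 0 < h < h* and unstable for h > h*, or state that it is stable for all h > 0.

With y'=λy (z=hλ):
  y_{n+1} = y_n + z·[6/7·y_n + 1/7·y_{n+1}] ⇒ (1 − 1/7z)y_{n+1} = (1 + 6/7z)y_n
  ⇒ R(z) = (1 + 6/7z)/(1 − 1/7z).

Need |R(x)|<1, x<0.
x=-1.09: |R|=0.0569
R=−1: 1+6/7x = −1+1/7x ⇒ -5/7x=2 ⇒ x=2/(-5/7)=-2.8000
Confirm numerically:
  x=-2.689: |R|=0.94272 <1
  x=-1.769: |R|=0.41213 <1
  x=-1.533: |R|=0.25759 <1
  x=-1.519: |R|=0.24815 <1
  x=-3.262: |R|=1.22510 >1
  x=-2.938: |R|=1.06943 >1
So |R|<1 on (-2.8000, 0).

(-2.8000,0); λ=-2 ⇒ h* = (14/5)/2 = 1.4000.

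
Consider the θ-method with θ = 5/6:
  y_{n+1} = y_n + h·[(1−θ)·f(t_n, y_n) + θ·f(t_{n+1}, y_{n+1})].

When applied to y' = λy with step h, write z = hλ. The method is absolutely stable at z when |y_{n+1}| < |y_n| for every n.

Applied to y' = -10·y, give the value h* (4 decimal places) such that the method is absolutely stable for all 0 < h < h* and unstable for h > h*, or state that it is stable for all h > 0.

Test eqn y'=λy, z=hλ:
  y_{n+1} = y_n + z·[1/6·y_n + 5/6·y_{n+1}] ⇒ (1 − 5/6z)y_{n+1} = (1 + 1/6z)y_n
  R(z) = (1 + 1/6z)/(1 − 5/6z).

Boundary: |R(x)|=1, x<0.
x=-1.69: |R|=0.2983
x=-2: |R|=0.2500
x=-10: |R|=0.0714
x=-100: |R|=0.1858
θ=5/6≥1/2 ⇒ |1+1/6x|<|1−5/6x| ∀x<0 ⇒ interval (−∞,0).

interval (−∞, 0). Any h>0 works for λ=-10.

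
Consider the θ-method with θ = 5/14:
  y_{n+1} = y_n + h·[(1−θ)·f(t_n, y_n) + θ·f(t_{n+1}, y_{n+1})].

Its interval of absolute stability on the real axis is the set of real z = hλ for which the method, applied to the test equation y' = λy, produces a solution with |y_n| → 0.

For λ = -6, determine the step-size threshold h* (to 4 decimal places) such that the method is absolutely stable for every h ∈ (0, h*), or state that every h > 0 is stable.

(-7.0000,0); λ=-6 ⇒ h* = (7)/6 = 1.1667.

With y'=λy (z=hλ):
  y_{n+1} = y_n + z·[9/14·y_n + 5/14·y_{n+1}] ⇒ (1 − 5/14z)y_{n+1} = (1 + 9/14z)y_n
  Hence R(z) = (1 + 9/14z)/(1 − 5/14z).

Boundary: |R(x)|=1, x<0.
x=-1.36: |R|=0.0846
R=−1: 1+9/14x = −1+5/14x ⇒ -2/7x=2 ⇒ x=2/(-2/7)=-7.0000
Confirm numerically:
  x=-6.285: |R|=0.93704 <1
  x=-4.731: |R|=0.75897 <1
  x=-3.547: |R|=0.56477 <1
  x=-7.476: |R|=1.03706 >1
  x=-7.355: |R|=1.02797 >1
  x=-7.336: |R|=1.02652 >1
So |R|<1 on (-7.0000, 0).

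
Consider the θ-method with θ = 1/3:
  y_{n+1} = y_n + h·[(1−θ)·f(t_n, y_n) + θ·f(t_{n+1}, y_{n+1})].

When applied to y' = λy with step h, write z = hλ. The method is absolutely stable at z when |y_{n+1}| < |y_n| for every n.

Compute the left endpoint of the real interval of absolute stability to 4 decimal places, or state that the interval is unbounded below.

z* = -6.0000.

Test eqn y'=λy, z=hλ:
  y_{n+1} = y_n + z·[2/3·y_n + 1/3·y_{n+1}] ⇒ (1 − 1/3z)y_{n+1} = (1 + 2/3z)y_n
  R(z) = (1 + 2/3z)/(1 − 1/3z).

Find x<0 with |R(x)|<1.
x=-1.78: |R|=0.1172
R=−1: 1+2/3x = −1+1/3x ⇒ -1/3x=2 ⇒ x=2/(-1/3)=-6.0000
Confirm numerically:
  x=-3.619: |R|=0.64028 <1
  x=-3.421: |R|=0.59835 <1
  x=-2.748: |R|=0.43424 <1
  x=-6.340: |R|=1.03640 >1
  x=-6.163: |R|=1.01779 >1
Stable set (-6.0000, 0).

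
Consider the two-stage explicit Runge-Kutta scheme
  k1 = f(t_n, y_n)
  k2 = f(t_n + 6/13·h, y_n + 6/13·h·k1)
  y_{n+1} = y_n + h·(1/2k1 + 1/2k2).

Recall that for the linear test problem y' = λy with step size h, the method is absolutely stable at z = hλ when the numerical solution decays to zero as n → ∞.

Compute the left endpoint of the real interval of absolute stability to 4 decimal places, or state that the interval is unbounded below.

Set f=λy, z=hλ:
  k1=λy_n ⇒ h·k1=z·y_n;  k2=λ(1+6/13z)y_n ⇒ h·k2=z(1+6/13z)y_n
  y_{n+1}/y_n = 1 + 1/2z + 1/2z(1+6/13z) = 1 + z + 3/13z²
  R(z) = 1 + z + 3/13z².

Need |R(x)|<1, x<0.
x=-0.46: |R|=0.5888
R=1: x+3/13x²=0 ⇒ x=−13/3=-4.3333; min R=1−1/(4·3/13)=-0.0833>−1
Confirm numerically:
  x=-4.268: |R|=0.93565 <1
  x=-4.026: |R|=0.71446 <1
  x=-2.378: |R|=0.07303 <1
  x=-4.485: |R|=1.15698 >1
  x=-4.384: |R|=1.05126 >1
So |R|<1 on (-4.3333, 0).

left endpoint -4.3333.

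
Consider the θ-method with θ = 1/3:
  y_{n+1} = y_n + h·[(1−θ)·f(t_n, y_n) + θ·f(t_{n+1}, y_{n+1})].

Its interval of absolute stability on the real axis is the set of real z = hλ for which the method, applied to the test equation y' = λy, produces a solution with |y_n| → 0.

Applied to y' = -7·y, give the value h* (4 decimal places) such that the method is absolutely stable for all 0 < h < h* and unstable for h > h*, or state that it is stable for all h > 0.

With y'=λy (z=hλ):
  y_{n+1} = y_n + z·[2/3·y_n + 1/3·y_{n+1}] ⇒ (1 − 1/3z)y_{n+1} = (1 + 2/3z)y_n
  ⇒ R(z) = (1 + 2/3z)/(1 − 1/3z).

Boundary: |R(x)|=1, x<0.
x=-0.51: |R|=0.5641
R=−1: 1+2/3x = −1+1/3x ⇒ -1/3x=2 ⇒ x=2/(-1/3)=-6.0000
Confirm numerically:
  x=-4.875: |R|=0.85714 <1
  x=-3.572: |R|=0.63055 <1
  x=-2.678: |R|=0.41493 <1
  x=-2.602: |R|=0.39343 <1
  x=-6.188: |R|=1.02046 >1
  x=-6.113: |R|=1.01240 >1
Interval (-6.0000, 0).

(-6.0000,0); λ=-7 ⇒ h* = (6)/7 = 0.8571.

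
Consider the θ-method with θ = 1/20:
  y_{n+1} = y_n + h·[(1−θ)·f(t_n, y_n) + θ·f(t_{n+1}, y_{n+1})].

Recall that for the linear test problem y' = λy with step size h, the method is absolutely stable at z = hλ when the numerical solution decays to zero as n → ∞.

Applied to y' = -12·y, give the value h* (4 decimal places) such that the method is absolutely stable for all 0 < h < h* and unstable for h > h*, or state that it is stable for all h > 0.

(-2.2222,0); λ=-12 ⇒ h* = (20/9)/12 = 0.1852.

Test eqn y'=λy, z=hλ:
  y_{n+1} = y_n + z·[19/20·y_n + 1/20·y_{n+1}] ⇒ (1 − 1/20z)y_{n+1} = (1 + 19/20z)y_n
  so R(z) = (1 + 19/20z)/(1 − 1/20z).

Boundary: |R(x)|=1, x<0.
x=-1.53: |R|=0.4213
R=−1: 1+19/20x = −1+1/20x ⇒ -9/10x=2 ⇒ x=2/(-9/10)=-2.2222
Confirm numerically:
  x=-2.116: |R|=0.91355 <1
  x=-1.592: |R|=0.47462 <1
  x=-1.234: |R|=0.16229 <1
  x=-2.695: |R|=1.37497 >1
  x=-2.570: |R|=1.27736 >1
  x=-2.420: |R|=1.15879 >1
Interval (-2.2222, 0).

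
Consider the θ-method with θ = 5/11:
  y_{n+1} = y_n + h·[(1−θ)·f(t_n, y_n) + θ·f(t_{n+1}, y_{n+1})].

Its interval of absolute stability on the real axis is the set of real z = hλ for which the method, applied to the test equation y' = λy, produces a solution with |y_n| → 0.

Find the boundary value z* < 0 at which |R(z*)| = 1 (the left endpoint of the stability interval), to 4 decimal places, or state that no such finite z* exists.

left endpoint -22.0000.

On y'=λy, z=hλ:
  y_{n+1} = y_n + z·[6/11·y_n + 5/11·y_{n+1}] ⇒ (1 − 5/11z)y_{n+1} = (1 + 6/11z)y_n
  ⇒ R(z) = (1 + 6/11z)/(1 − 5/11z).

Boundary: |R(x)|=1, x<0.
x=-1.77: |R|=0.0191
R=−1: 1+6/11x = −1+5/11x ⇒ -1/11x=2 ⇒ x=2/(-1/11)=-22.0000
Confirm numerically:
  x=-18.273: |R|=0.96359 <1
  x=-11.428: |R|=0.84485 <1
  x=-11.003: |R|=0.83342 <1
  x=-10.459: |R|=0.81766 <1
  x=-22.308: |R|=1.00251 >1
  x=-22.087: |R|=1.00072 >1
Interval (-22.0000, 0).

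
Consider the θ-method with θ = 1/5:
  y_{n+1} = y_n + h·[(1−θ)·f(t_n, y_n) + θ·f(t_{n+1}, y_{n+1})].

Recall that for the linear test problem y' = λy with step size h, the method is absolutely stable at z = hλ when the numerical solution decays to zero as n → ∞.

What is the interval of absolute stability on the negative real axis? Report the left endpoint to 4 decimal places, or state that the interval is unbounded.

With y'=λy (z=hλ):
  y_{n+1} = y_n + z·[4/5·y_n + 1/5·y_{n+1}] ⇒ (1 − 1/5z)y_{n+1} = (1 + 4/5z)y_n
  Hence R(z) = (1 + 4/5z)/(1 − 1/5z).

Solve |R(x)|<1 on ℝ⁻.
x=-1.42: |R|=0.1059
R=−1: 1+4/5x = −1+1/5x ⇒ -3/5x=2 ⇒ x=2/(-3/5)=-3.3333
Confirm numerically:
  x=-3.028: |R|=0.88590 <1
  x=-1.415: |R|=0.10288 <1
  x=-1.371: |R|=0.07597 <1
  x=-3.843: |R|=1.17291 >1
  x=-3.609: |R|=1.09606 >1
  x=-3.476: |R|=1.05050 >1
So |R|<1 on (-3.3333, 0).

(-3.3333, 0).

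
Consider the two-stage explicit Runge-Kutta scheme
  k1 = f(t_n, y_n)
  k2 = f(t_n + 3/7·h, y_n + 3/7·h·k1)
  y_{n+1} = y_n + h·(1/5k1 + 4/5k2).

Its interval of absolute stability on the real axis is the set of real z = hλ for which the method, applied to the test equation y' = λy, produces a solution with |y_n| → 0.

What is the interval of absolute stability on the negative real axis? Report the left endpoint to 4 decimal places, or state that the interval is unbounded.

z∈(-2.9167,0).

Set f=λy, z=hλ:
  k1=λy_n ⇒ h·k1=z·y_n;  k2=λ(1+3/7z)y_n ⇒ h·k2=z(1+3/7z)y_n
  y_{n+1}/y_n = 1 + 1/5z + 4/5z(1+3/7z) = 1 + z + 12/35z²
  R(z) = 1 + z + 12/35z².

Find x<0 with |R(x)|<1.
x=-0.44: |R|=0.6264
R=1: x+12/35x²=0 ⇒ x=−35/12=-2.9167; min R=1−1/(4·12/35)=0.2708>−1
Confirm numerically:
  x=-2.515: |R|=0.65365 <1
  x=-2.403: |R|=0.57680 <1
  x=-1.943: |R|=0.35137 <1
  x=-1.654: |R|=0.28396 <1
  x=-3.201: |R|=1.31205 >1
  x=-3.183: |R|=1.29065 >1
Stable set (-2.9167, 0).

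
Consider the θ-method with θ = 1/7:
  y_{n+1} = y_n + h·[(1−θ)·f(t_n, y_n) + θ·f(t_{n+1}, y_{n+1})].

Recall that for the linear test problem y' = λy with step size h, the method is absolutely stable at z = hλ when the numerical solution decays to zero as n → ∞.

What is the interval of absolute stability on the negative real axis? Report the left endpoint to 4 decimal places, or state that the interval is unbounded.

With y'=λy (z=hλ):
  y_{n+1} = y_n + z·[6/7·y_n + 1/7·y_{n+1}] ⇒ (1 − 1/7z)y_{n+1} = (1 + 6/7z)y_n
  R(z) = (1 + 6/7z)/(1 − 1/7z).

Find x<0 with |R(x)|<1.
x=-1.38: |R|=0.1527
R=−1: 1+6/7x = −1+1/7x ⇒ -5/7x=2 ⇒ x=2/(-5/7)=-2.8000
Confirm numerically:
  x=-2.459: |R|=0.81975 <1
  x=-2.244: |R|=0.69926 <1
  x=-1.507: |R|=0.24004 <1
  x=-1.298: |R|=0.09496 <1
  x=-2.950: |R|=1.07538 >1
  x=-2.904: |R|=1.05250 >1
  x=-2.854: |R|=1.02740 >1
So |R|<1 on (-2.8000, 0).

(-2.8000, 0).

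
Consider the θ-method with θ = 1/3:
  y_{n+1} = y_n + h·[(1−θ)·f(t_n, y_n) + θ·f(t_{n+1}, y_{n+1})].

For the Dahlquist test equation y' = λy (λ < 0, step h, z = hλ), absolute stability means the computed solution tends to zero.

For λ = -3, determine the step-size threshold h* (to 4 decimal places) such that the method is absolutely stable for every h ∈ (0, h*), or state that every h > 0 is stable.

With y'=λy (z=hλ):
  y_{n+1} = y_n + z·[2/3·y_n + 1/3·y_{n+1}] ⇒ (1 − 1/3z)y_{n+1} = (1 + 2/3z)y_n
  R(z) = (1 + 2/3z)/(1 − 1/3z).

Solve |R(x)|<1 on ℝ⁻.
x=-1.11: |R|=0.1898
R=−1: 1+2/3x = −1+1/3x ⇒ -1/3x=2 ⇒ x=2/(-1/3)=-6.0000
Confirm numerically:
  x=-5.282: |R|=0.91331 <1
  x=-5.029: |R|=0.87906 <1
  x=-2.955: |R|=0.48866 <1
  x=-6.258: |R|=1.02787 >1
  x=-6.133: |R|=1.01456 >1
  x=-6.132: |R|=1.01445 >1
Stable set (-6.0000, 0).

(-6.0000,0); λ=-3 ⇒ h* = (6)/3 = 2.0000.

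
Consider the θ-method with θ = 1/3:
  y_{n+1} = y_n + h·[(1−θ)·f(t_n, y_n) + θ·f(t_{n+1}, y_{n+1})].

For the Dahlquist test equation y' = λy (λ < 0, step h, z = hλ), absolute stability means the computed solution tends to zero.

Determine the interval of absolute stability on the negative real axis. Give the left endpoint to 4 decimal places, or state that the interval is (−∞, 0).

Set f=λy, z=hλ:
  y_{n+1} = y_n + z·[2/3·y_n + 1/3·y_{n+1}] ⇒ (1 − 1/3z)y_{n+1} = (1 + 2/3z)y_n
  Hence R(z) = (1 + 2/3z)/(1 − 1/3z).

Boundary: |R(x)|=1, x<0.
x=-1.15: |R|=0.1687
R=−1: 1+2/3x = −1+1/3x ⇒ -1/3x=2 ⇒ x=2/(-1/3)=-6.0000
Confirm numerically:
  x=-5.056: |R|=0.88282 <1
  x=-4.819: |R|=0.84896 <1
  x=-3.842: |R|=0.68460 <1
  x=-3.368: |R|=0.58668 <1
  x=-6.480: |R|=1.05063 >1
  x=-6.252: |R|=1.02724 >1
  x=-6.103: |R|=1.01131 >1
So |R|<1 on (-6.0000, 0).

(-6.0000, 0).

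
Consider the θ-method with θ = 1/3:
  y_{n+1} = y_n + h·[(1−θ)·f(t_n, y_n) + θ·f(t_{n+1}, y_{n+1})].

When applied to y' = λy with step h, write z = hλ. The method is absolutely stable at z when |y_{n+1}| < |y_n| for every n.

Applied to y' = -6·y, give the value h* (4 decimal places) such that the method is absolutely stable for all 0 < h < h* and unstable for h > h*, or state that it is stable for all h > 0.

(-6.0000,0); λ=-6 ⇒ h* = (6)/6 = 1.0000.

Test eqn y'=λy, z=hλ:
  y_{n+1} = y_n + z·[2/3·y_n + 1/3·y_{n+1}] ⇒ (1 − 1/3z)y_{n+1} = (1 + 2/3z)y_n
  so R(z) = (1 + 2/3z)/(1 − 1/3z).

Solve |R(x)|<1 on ℝ⁻.
x=-1.71: |R|=0.0892
R=−1: 1+2/3x = −1+1/3x ⇒ -1/3x=2 ⇒ x=2/(-1/3)=-6.0000
Confirm numerically:
  x=-5.342: |R|=0.92112 <1
  x=-3.978: |R|=0.71023 <1
  x=-2.478: |R|=0.35706 <1
  x=-6.252: |R|=1.02724 >1
  x=-6.078: |R|=1.00859 >1
Stable set (-6.0000, 0).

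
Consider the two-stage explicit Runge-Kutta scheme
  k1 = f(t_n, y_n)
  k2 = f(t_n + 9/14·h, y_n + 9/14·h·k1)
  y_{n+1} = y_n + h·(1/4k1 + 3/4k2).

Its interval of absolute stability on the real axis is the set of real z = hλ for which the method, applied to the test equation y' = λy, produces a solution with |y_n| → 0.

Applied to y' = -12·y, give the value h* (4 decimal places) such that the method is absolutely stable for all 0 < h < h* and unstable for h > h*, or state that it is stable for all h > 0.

(-2.0741,0); λ=-12 ⇒ h* = (56/27)/12 = 0.1728.

Test eqn y'=λy, z=hλ:
  k1=λy_n ⇒ h·k1=z·y_n;  k2=λ(1+9/14z)y_n ⇒ h·k2=z(1+9/14z)y_n
  y_{n+1}/y_n = 1 + 1/4z + 3/4z(1+9/14z) = 1 + z + 27/56z²
  Hence R(z) = 1 + z + 27/56z².

Need |R(x)|<1, x<0.
x=-1.59: |R|=0.6289
R=1: x+27/56x²=0 ⇒ x=−56/27=-2.0741; min R=1−1/(4·27/56)=0.4815>−1
Confirm numerically:
  x=-1.798: |R|=0.76067 <1
  x=-0.976: |R|=0.48328 <1
  x=-0.926: |R|=0.48743 <1
  x=-2.600: |R|=1.65929 >1
  x=-2.421: |R|=1.40496 >1
Interval (-2.0741, 0).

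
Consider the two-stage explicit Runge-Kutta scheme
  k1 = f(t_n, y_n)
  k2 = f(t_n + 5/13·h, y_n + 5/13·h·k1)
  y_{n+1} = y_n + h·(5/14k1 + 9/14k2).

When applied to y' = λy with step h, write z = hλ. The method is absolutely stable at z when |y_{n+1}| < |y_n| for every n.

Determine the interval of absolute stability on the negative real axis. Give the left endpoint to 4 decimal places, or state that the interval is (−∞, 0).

Set f=λy, z=hλ:
  k1=λy_n ⇒ h·k1=z·y_n;  k2=λ(1+5/13z)y_n ⇒ h·k2=z(1+5/13z)y_n
  y_{n+1}/y_n = 1 + 5/14z + 9/14z(1+5/13z) = 1 + z + 45/182z²
  R(z) = 1 + z + 45/182z².

Solve |R(x)|<1 on ℝ⁻.
x=-0.65: |R|=0.4545
R=1: x+45/182x²=0 ⇒ x=−182/45=-4.0444; min R=1−1/(4·45/182)=-0.0111>−1
Confirm numerically:
  x=-3.964: |R|=0.92116 <1
  x=-3.699: |R|=0.68406 <1
  x=-3.036: |R|=0.24300 <1
  x=-2.608: |R|=0.07373 <1
  x=-4.317: |R|=1.29092 >1
  x=-4.184: |R|=1.14437 >1
  x=-4.105: |R|=1.06146 >1
So |R|<1 on (-4.0444, 0).

z∈(-4.0444,0).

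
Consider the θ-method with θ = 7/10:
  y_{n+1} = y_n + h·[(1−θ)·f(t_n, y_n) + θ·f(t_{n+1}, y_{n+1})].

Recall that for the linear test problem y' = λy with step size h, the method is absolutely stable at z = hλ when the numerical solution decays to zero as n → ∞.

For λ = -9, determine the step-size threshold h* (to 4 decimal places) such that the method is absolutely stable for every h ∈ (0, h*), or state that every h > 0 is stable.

unbounded; (−∞, 0). Any h>0 works for λ=-9.

Set f=λy, z=hλ:
  y_{n+1} = y_n + z·[3/10·y_n + 7/10·y_{n+1}] ⇒ (1 − 7/10z)y_{n+1} = (1 + 3/10z)y_n
  so R(z) = (1 + 3/10z)/(1 − 7/10z).

Boundary: |R(x)|=1, x<0.
x=-1.56: |R|=0.2543
x=-2: |R|=0.1667
x=-10: |R|=0.2500
x=-100: |R|=0.4085
θ=7/10≥1/2 ⇒ |1+3/10x|<|1−7/10x| ∀x<0 ⇒ unbounded interval.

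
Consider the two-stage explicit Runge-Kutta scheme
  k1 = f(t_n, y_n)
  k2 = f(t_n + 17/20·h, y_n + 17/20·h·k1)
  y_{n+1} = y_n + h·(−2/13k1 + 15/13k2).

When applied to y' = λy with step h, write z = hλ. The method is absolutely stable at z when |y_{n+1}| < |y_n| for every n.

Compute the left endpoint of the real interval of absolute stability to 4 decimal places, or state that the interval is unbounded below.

Set f=λy, z=hλ:
  k1=λy_n ⇒ h·k1=z·y_n;  k2=λ(1+17/20z)y_n ⇒ h·k2=z(1+17/20z)y_n
  y_{n+1}/y_n = 1 − 2/13z + 15/13z(1+17/20z) = 1 + z + 51/52z²
  so R(z) = 1 + z + 51/52z².

Solve |R(x)|<1 on ℝ⁻.
x=-1.43: |R|=1.5756
R=1: x+51/52x²=0 ⇒ x=−52/51=-1.0196; min R=1−1/(4·51/52)=0.7451>−1
Confirm numerically:
  x=-0.754: |R|=0.80358 <1
  x=-0.709: |R|=0.78401 <1
  x=-0.500: |R|=0.74519 <1
  x=-0.459: |R|=0.74763 <1
  x=-1.585: |R|=1.87891 >1
  x=-1.415: |R|=1.54872 >1
  x=-1.391: |R|=1.50667 >1
Interval (-1.0196, 0).

z* = -1.0196.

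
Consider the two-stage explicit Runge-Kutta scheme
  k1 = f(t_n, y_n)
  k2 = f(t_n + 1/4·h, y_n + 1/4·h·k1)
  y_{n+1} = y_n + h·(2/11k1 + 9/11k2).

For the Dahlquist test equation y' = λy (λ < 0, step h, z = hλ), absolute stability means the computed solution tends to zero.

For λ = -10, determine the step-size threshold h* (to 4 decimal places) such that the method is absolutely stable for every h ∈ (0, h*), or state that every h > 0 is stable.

(-4.8889,0); λ=-10 ⇒ h* = (44/9)/10 = 0.4889.

Test eqn y'=λy, z=hλ:
  k1=λy_n ⇒ h·k1=z·y_n;  k2=λ(1+1/4z)y_n ⇒ h·k2=z(1+1/4z)y_n
  y_{n+1}/y_n = 1 + 2/11z + 9/11z(1+1/4z) = 1 + z + 9/44z²
  so R(z) = 1 + z + 9/44z².

Solve |R(x)|<1 on ℝ⁻.
x=-0.79: |R|=0.3377
R=1: x+9/44x²=0 ⇒ x=−44/9=-4.8889; min R=1−1/(4·9/44)=-0.2222>−1
Confirm numerically:
  x=-4.803: |R|=0.91562 <1
  x=-3.498: |R|=0.00482 <1
  x=-2.933: |R|=0.17340 <1
  x=-5.364: |R|=1.52128 >1
  x=-5.288: |R|=1.43169 >1
  x=-5.024: |R|=1.13885 >1
Stable set (-4.8889, 0).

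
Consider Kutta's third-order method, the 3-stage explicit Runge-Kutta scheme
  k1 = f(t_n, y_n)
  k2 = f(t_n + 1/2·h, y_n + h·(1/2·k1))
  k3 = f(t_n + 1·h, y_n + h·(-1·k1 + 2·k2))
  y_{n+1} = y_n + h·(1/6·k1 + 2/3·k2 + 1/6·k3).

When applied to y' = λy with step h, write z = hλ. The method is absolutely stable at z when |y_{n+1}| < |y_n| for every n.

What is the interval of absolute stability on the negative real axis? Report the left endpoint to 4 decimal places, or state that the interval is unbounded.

z∈(-2.5127,0).

Set f=λy, z=hλ:
  order 3, 3-stage ⇒ R(z)=1+z+z^2/2+z^3/6
  (e.g. R(-1.67)=-0.05179, |R|=0.05179)

Boundary: |R(x)|=1, x<0.
x=-1.67: |R|=0.0518
|R(-2.28)|=0.6562 |R(-0.86)|=0.4038 |R(-0.61)|=0.5382
Bisect:
  x_lo=-3.1090 |R|=2.2845  x_hi=-0.1225 |R|=0.8847
  mid=-1.61574 |R|=0.01344 →hi
  mid=-2.36235 |R|=0.76926 →hi
  mid=-2.73565 |R|=1.40593 →lo
  mid=-2.54900 |R|=1.06061 →lo
  mid=-2.45567 |R|=0.90859 →hi
  mid=-2.50234 |R|=0.98297 →hi
  mid=-2.52567 |R|=1.02137 →lo
  mid=-2.51400 |R|=1.00207 →lo
  ...
  [-2.51291,-2.51273] ⇒ x*=-2.5127
So |R|<1 on (-2.5127, 0).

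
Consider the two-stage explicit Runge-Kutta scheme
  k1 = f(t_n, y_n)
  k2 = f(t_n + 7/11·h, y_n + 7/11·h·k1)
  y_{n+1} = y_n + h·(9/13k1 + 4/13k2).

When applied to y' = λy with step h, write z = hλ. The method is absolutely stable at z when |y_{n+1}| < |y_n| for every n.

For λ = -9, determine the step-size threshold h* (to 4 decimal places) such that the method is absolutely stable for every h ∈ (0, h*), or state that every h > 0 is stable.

(-5.1071,0); λ=-9 ⇒ h* = (143/28)/9 = 0.5675.

On y'=λy, z=hλ:
  k1=λy_n ⇒ h·k1=z·y_n;  k2=λ(1+7/11z)y_n ⇒ h·k2=z(1+7/11z)y_n
  y_{n+1}/y_n = 1 + 9/13z + 4/13z(1+7/11z) = 1 + z + 28/143z²
  Hence R(z) = 1 + z + 28/143z².

Solve |R(x)|<1 on ℝ⁻.
x=-0.77: |R|=0.3461
R=1: x+28/143x²=0 ⇒ x=−143/28=-5.1071; min R=1−1/(4·28/143)=-0.2768>−1
Confirm numerically:
  x=-3.819: |R|=0.03676 <1
  x=-3.316: |R|=0.16297 <1
  x=-2.660: |R|=0.27457 <1
  x=-5.631: |R|=1.57759 >1
  x=-5.487: |R|=1.40811 >1
  x=-5.215: |R|=1.11013 >1
Interval (-5.1071, 0).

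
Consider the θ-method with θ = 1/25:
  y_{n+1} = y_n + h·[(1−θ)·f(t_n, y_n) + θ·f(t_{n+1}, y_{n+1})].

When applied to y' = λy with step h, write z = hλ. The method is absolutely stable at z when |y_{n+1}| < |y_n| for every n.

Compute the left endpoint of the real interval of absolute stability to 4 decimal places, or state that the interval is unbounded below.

z* = -2.1739.

Test eqn y'=λy, z=hλ:
  y_{n+1} = y_n + z·[24/25·y_n + 1/25·y_{n+1}] ⇒ (1 − 1/25z)y_{n+1} = (1 + 24/25z)y_n
  R(z) = (1 + 24/25z)/(1 − 1/25z).

Need |R(x)|<1, x<0.
x=-0.99: |R|=0.0477
R=−1: 1+24/25x = −1+1/25x ⇒ -23/25x=2 ⇒ x=2/(-23/25)=-2.1739
Confirm numerically:
  x=-1.279: |R|=0.21675 <1
  x=-1.211: |R|=0.15505 <1
  x=-0.964: |R|=0.07179 <1
  x=-0.916: |R|=0.11638 <1
  x=-2.651: |R|=1.39684 >1
  x=-2.371: |R|=1.16561 >1
  x=-2.212: |R|=1.03219 >1
Interval (-2.1739, 0).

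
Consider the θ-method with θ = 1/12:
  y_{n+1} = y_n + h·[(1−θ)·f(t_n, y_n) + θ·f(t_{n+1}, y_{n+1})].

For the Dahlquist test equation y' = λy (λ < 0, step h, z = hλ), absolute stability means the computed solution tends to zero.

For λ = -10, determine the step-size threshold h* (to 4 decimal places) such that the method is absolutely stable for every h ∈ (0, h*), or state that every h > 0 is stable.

Test eqn y'=λy, z=hλ:
  y_{n+1} = y_n + z·[11/12·y_n + 1/12·y_{n+1}] ⇒ (1 − 1/12z)y_{n+1} = (1 + 11/12z)y_n
  R(z) = (1 + 11/12z)/(1 − 1/12z).

Solve |R(x)|<1 on ℝ⁻.
x=-0.72: |R|=0.3208
R=−1: 1+11/12x = −1+1/12x ⇒ -5/6x=2 ⇒ x=2/(-5/6)=-2.4000
Confirm numerically:
  x=-2.029: |R|=0.73555 <1
  x=-1.946: |R|=0.67446 <1
  x=-1.556: |R|=0.37740 <1
  x=-1.543: |R|=0.36720 <1
  x=-2.916: |R|=1.34594 >1
  x=-2.793: |R|=1.26567 >1
So |R|<1 on (-2.4000, 0).

(-2.4000,0); λ=-10 ⇒ h* = (12/5)/10 = 0.2400.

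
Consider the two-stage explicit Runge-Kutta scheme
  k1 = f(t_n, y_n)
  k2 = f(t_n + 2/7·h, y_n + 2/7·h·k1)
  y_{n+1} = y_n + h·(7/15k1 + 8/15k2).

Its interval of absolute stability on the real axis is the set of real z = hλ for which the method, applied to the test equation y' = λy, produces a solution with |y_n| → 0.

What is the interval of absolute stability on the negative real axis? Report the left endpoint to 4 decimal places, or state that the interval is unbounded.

Test eqn y'=λy, z=hλ:
  k1=λy_n ⇒ h·k1=z·y_n;  k2=λ(1+2/7z)y_n ⇒ h·k2=z(1+2/7z)y_n
  y_{n+1}/y_n = 1 + 7/15z + 8/15z(1+2/7z) = 1 + z + 16/105z²
  ⇒ R(z) = 1 + z + 16/105z².

Find x<0 with |R(x)|<1.
x=-1.59: |R|=0.2048
R=1: x+16/105x²=0 ⇒ x=−105/16=-6.5625; min R=1−1/(4·16/105)=-0.6406>−1
Confirm numerically:
  x=-6.091: |R|=0.56238 <1
  x=-4.677: |R|=0.34377 <1
  x=-4.560: |R|=0.39145 <1
  x=-2.981: |R|=0.62689 <1
  x=-7.054: |R|=1.52831 >1
  x=-6.951: |R|=1.41150 >1
  x=-6.743: |R|=1.18546 >1
So |R|<1 on (-6.5625, 0).

(-6.5625, 0).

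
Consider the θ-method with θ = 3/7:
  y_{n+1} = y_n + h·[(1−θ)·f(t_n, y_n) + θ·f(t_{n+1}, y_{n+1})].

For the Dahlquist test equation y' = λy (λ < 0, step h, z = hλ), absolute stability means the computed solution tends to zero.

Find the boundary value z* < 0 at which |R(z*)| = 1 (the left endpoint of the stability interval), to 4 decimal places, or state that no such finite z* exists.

With y'=λy (z=hλ):
  y_{n+1} = y_n + z·[4/7·y_n + 3/7·y_{n+1}] ⇒ (1 − 3/7z)y_{n+1} = (1 + 4/7z)y_n
  Hence R(z) = (1 + 4/7z)/(1 − 3/7z).

Solve |R(x)|<1 on ℝ⁻.
x=-0.53: |R|=0.5681
R=−1: 1+4/7x = −1+3/7x ⇒ -1/7x=2 ⇒ x=2/(-1/7)=-14.0000
Confirm numerically:
  x=-11.491: |R|=0.93950 <1
  x=-9.514: |R|=0.87378 <1
  x=-8.735: |R|=0.84144 <1
  x=-14.155: |R|=1.00313 >1
  x=-14.059: |R|=1.00120 >1
So |R|<1 on (-14.0000, 0).

z* = -14.0000.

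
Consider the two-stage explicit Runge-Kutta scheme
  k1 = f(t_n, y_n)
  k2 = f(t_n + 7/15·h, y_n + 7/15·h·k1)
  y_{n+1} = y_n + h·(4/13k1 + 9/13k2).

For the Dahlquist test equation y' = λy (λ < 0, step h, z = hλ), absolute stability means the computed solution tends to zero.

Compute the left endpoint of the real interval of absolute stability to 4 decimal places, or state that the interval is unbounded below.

Set f=λy, z=hλ:
  k1=λy_n ⇒ h·k1=z·y_n;  k2=λ(1+7/15z)y_n ⇒ h·k2=z(1+7/15z)y_n
  y_{n+1}/y_n = 1 + 4/13z + 9/13z(1+7/15z) = 1 + z + 21/65z²
  Hence R(z) = 1 + z + 21/65z².

Find x<0 with |R(x)|<1.
x=-1.57: |R|=0.2264
R=1: x+21/65x²=0 ⇒ x=−65/21=-3.0952; min R=1−1/(4·21/65)=0.2262>−1
Confirm numerically:
  x=-2.883: |R|=0.80231 <1
  x=-2.793: |R|=0.72727 <1
  x=-1.939: |R|=0.27568 <1
  x=-1.637: |R|=0.22877 <1
  x=-3.635: |R|=1.63389 >1
  x=-3.242: |R|=1.15372 >1
Stable set (-3.0952, 0).

left endpoint -3.0952.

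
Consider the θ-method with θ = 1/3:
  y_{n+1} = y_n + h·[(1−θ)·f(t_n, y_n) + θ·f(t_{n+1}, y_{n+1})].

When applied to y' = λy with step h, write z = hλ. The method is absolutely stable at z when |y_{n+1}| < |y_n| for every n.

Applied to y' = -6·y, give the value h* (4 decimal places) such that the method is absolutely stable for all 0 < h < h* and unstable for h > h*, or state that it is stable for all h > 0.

(-6.0000,0); λ=-6 ⇒ h* = (6)/6 = 1.0000.

Test eqn y'=λy, z=hλ:
  y_{n+1} = y_n + z·[2/3·y_n + 1/3·y_{n+1}] ⇒ (1 − 1/3z)y_{n+1} = (1 + 2/3z)y_n
  so R(z) = (1 + 2/3z)/(1 − 1/3z).

Solve |R(x)|<1 on ℝ⁻.
x=-0.95: |R|=0.2785
R=−1: 1+2/3x = −1+1/3x ⇒ -1/3x=2 ⇒ x=2/(-1/3)=-6.0000
Confirm numerically:
  x=-5.556: |R|=0.94811 <1
  x=-5.039: |R|=0.88046 <1
  x=-3.381: |R|=0.58956 <1
  x=-2.518: |R|=0.36897 <1
  x=-6.477: |R|=1.05033 >1
  x=-6.274: |R|=1.02954 >1
So |R|<1 on (-6.0000, 0).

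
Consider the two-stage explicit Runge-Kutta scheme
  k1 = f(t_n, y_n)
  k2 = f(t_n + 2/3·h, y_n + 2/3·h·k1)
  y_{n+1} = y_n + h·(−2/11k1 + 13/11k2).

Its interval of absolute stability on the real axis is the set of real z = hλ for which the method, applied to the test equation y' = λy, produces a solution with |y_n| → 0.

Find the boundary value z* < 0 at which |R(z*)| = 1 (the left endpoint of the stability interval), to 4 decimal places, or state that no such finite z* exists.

z* = -1.2692.

With y'=λy (z=hλ):
  k1=λy_n ⇒ h·k1=z·y_n;  k2=λ(1+2/3z)y_n ⇒ h·k2=z(1+2/3z)y_n
  y_{n+1}/y_n = 1 − 2/11z + 13/11z(1+2/3z) = 1 + z + 26/33z²
  so R(z) = 1 + z + 26/33z².

Find x<0 with |R(x)|<1.
x=-0.83: |R|=0.7128
R=1: x+26/33x²=0 ⇒ x=−33/26=-1.2692; min R=1−1/(4·26/33)=0.6827>−1
Confirm numerically:
  x=-1.057: |R|=0.82326 <1
  x=-0.827: |R|=0.71185 <1
  x=-0.625: |R|=0.68277 <1
  x=-1.808: |R|=1.76747 >1
  x=-1.578: |R|=1.38388 >1
Stable set (-1.2692, 0).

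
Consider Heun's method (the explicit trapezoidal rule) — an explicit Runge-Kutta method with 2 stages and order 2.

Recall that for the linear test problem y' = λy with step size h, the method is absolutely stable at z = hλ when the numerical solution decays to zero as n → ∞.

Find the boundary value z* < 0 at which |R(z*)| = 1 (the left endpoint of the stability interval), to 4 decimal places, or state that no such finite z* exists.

left endpoint -2.0000.

Set f=λy, z=hλ:
  order 2, 2-stage ⇒ R(z)=1+z+z^2/2
  (e.g. R(-1.44)=0.59680, |R|=0.59680)

Solve |R(x)|<1 on ℝ⁻.
x=-1.44: |R|=0.5968
|R(-2.11)|=1.1160 |R(-1.6)|=0.6800 |R(-1.12)|=0.5072
Bisect:
  x_lo=-2.6721 |R|=1.8980  x_hi=-0.1151 |R|=0.8915
  mid=-1.39362 |R|=0.57747 →hi
  mid=-2.03287 |R|=1.03341 →lo
  mid=-1.71324 |R|=0.75436 →hi
  mid=-1.87306 |R|=0.88111 →hi
  mid=-1.95296 |R|=0.95407 →hi
  mid=-1.99292 |R|=0.99294 →hi
  mid=-2.01289 |R|=1.01298 →lo
  mid=-2.00291 |R|=1.00291 →lo
  mid=-1.99791 |R|=0.99791 →hi
  ...
  [-2.00010,-1.99994] ⇒ x*=-2.0000
So |R|<1 on (-2.0000, 0).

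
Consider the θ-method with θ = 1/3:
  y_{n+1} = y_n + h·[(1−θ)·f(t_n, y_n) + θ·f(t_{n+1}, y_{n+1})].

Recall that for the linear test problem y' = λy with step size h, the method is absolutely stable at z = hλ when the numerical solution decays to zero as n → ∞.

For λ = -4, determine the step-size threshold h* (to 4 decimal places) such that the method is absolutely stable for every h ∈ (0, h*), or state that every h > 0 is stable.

On y'=λy, z=hλ:
  y_{n+1} = y_n + z·[2/3·y_n + 1/3·y_{n+1}] ⇒ (1 − 1/3z)y_{n+1} = (1 + 2/3z)y_n
  Hence R(z) = (1 + 2/3z)/(1 − 1/3z).

Need |R(x)|<1, x<0.
x=-1.31: |R|=0.0882
R=−1: 1+2/3x = −1+1/3x ⇒ -1/3x=2 ⇒ x=2/(-1/3)=-6.0000
Confirm numerically:
  x=-5.184: |R|=0.90029 <1
  x=-3.806: |R|=0.67764 <1
  x=-3.239: |R|=0.55746 <1
  x=-2.997: |R|=0.49925 <1
  x=-6.490: |R|=1.05163 >1
  x=-6.131: |R|=1.01435 >1
So |R|<1 on (-6.0000, 0).

(-6.0000,0); λ=-4 ⇒ h* = (6)/4 = 1.5000.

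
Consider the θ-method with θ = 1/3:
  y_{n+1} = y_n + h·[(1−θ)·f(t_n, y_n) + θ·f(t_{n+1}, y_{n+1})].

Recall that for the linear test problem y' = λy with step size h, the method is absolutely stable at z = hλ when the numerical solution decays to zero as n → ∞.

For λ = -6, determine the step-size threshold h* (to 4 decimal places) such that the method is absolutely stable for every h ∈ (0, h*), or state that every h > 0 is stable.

Test eqn y'=λy, z=hλ:
  y_{n+1} = y_n + z·[2/3·y_n + 1/3·y_{n+1}] ⇒ (1 − 1/3z)y_{n+1} = (1 + 2/3z)y_n
  ⇒ R(z) = (1 + 2/3z)/(1 − 1/3z).

Solve |R(x)|<1 on ℝ⁻.
x=-0.53: |R|=0.5496
R=−1: 1+2/3x = −1+1/3x ⇒ -1/3x=2 ⇒ x=2/(-1/3)=-6.0000
Confirm numerically:
  x=-5.414: |R|=0.93035 <1
  x=-4.702: |R|=0.83147 <1
  x=-2.513: |R|=0.36750 <1
  x=-2.504: |R|=0.36483 <1
  x=-6.522: |R|=1.05482 >1
  x=-6.263: |R|=1.02839 >1
Stable set (-6.0000, 0).

(-6.0000,0); λ=-6 ⇒ h* = (6)/6 = 1.0000.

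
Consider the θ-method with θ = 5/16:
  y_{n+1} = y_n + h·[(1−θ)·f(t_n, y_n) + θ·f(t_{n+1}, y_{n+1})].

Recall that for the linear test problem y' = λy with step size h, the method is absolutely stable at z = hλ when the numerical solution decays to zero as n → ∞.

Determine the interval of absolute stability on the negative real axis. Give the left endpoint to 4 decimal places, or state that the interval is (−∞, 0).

Test eqn y'=λy, z=hλ:
  y_{n+1} = y_n + z·[11/16·y_n + 5/16·y_{n+1}] ⇒ (1 − 5/16z)y_{n+1} = (1 + 11/16z)y_n
  Hence R(z) = (1 + 11/16z)/(1 − 5/16z).

Solve |R(x)|<1 on ℝ⁻.
x=-1.27: |R|=0.0908
R=−1: 1+11/16x = −1+5/16x ⇒ -3/8x=2 ⇒ x=2/(-3/8)=-5.3333
Confirm numerically:
  x=-4.039: |R|=0.78544 <1
  x=-3.356: |R|=0.63807 <1
  x=-3.031: |R|=0.55660 <1
  x=-2.995: |R|=0.54705 <1
  x=-5.767: |R|=1.05804 >1
  x=-5.573: |R|=1.03278 >1
Stable set (-5.3333, 0).

(-5.3333, 0).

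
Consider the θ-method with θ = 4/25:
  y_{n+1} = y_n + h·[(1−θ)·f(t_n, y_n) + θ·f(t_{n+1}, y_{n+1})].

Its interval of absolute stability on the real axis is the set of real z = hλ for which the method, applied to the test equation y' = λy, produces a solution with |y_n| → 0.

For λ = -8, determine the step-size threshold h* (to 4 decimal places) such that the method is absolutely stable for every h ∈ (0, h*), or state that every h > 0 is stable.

(-2.9412,0); λ=-8 ⇒ h* = (50/17)/8 = 0.3676.

Test eqn y'=λy, z=hλ:
  y_{n+1} = y_n + z·[21/25·y_n + 4/25·y_{n+1}] ⇒ (1 − 4/25z)y_{n+1} = (1 + 21/25z)y_n
  ⇒ R(z) = (1 + 21/25z)/(1 − 4/25z).

Solve |R(x)|<1 on ℝ⁻.
x=-1.79: |R|=0.3915
R=−1: 1+21/25x = −1+4/25x ⇒ -17/25x=2 ⇒ x=2/(-17/25)=-2.9412
Confirm numerically:
  x=-2.596: |R|=0.83416 <1
  x=-2.043: |R|=0.53970 <1
  x=-1.902: |R|=0.45823 <1
  x=-1.891: |R|=0.45176 <1
  x=-3.477: |R|=1.23412 >1
  x=-3.387: |R|=1.19661 >1
  x=-3.027: |R|=1.03932 >1
So |R|<1 on (-2.9412, 0).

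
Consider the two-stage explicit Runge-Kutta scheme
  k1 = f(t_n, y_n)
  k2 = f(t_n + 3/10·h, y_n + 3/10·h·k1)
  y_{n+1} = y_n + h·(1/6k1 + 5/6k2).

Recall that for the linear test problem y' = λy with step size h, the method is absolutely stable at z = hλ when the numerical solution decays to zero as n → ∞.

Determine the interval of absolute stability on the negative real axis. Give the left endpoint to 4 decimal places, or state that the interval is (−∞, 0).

(-4.0000, 0).

With y'=λy (z=hλ):
  k1=λy_n ⇒ h·k1=z·y_n;  k2=λ(1+3/10z)y_n ⇒ h·k2=z(1+3/10z)y_n
  y_{n+1}/y_n = 1 + 1/6z + 5/6z(1+3/10z) = 1 + z + 1/4z²
  ⇒ R(z) = 1 + z + 1/4z².

Need |R(x)|<1, x<0.
x=-1.16: |R|=0.1764
R=1: x+1/4x²=0 ⇒ x=−4=-4.0000; min R=1−1/(4·1/4)=0.0000>−1
Confirm numerically:
  x=-3.729: |R|=0.74736 <1
  x=-3.713: |R|=0.73359 <1
  x=-3.528: |R|=0.58370 <1
  x=-2.630: |R|=0.09923 <1
  x=-4.381: |R|=1.41729 >1
  x=-4.303: |R|=1.32595 >1
So |R|<1 on (-4.0000, 0).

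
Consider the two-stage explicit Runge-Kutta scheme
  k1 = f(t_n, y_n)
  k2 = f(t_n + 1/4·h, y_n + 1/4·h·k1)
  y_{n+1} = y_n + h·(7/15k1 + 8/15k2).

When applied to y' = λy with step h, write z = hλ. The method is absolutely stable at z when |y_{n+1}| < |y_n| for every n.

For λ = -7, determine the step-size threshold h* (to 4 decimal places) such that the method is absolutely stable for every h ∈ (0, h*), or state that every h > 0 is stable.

(-7.5000,0); λ=-7 ⇒ h* = (15/2)/7 = 1.0714.

On y'=λy, z=hλ:
  k1=λy_n ⇒ h·k1=z·y_n;  k2=λ(1+1/4z)y_n ⇒ h·k2=z(1+1/4z)y_n
  y_{n+1}/y_n = 1 + 7/15z + 8/15z(1+1/4z) = 1 + z + 2/15z²
  ⇒ R(z) = 1 + z + 2/15z².

Find x<0 with |R(x)|<1.
x=-0.45: |R|=0.5770
R=1: x+2/15x²=0 ⇒ x=−15/2=-7.5000; min R=1−1/(4·2/15)=-0.8750>−1
Confirm numerically:
  x=-5.098: |R|=0.63272 <1
  x=-3.320: |R|=0.85035 <1
  x=-3.016: |R|=0.80317 <1
  x=-7.866: |R|=1.38386 >1
  x=-7.812: |R|=1.32498 >1
  x=-7.537: |R|=1.03718 >1
Stable set (-7.5000, 0).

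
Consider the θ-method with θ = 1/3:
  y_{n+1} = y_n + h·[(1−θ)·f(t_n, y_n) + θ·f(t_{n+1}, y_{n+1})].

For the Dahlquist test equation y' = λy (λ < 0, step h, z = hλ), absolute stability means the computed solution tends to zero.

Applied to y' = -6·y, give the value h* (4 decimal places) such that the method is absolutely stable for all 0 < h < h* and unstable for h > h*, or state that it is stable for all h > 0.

Test eqn y'=λy, z=hλ:
  y_{n+1} = y_n + z·[2/3·y_n + 1/3·y_{n+1}] ⇒ (1 − 1/3z)y_{n+1} = (1 + 2/3z)y_n
  R(z) = (1 + 2/3z)/(1 − 1/3z).

Find x<0 with |R(x)|<1.
x=-0.36: |R|=0.6786
R=−1: 1+2/3x = −1+1/3x ⇒ -1/3x=2 ⇒ x=2/(-1/3)=-6.0000
Confirm numerically:
  x=-5.198: |R|=0.90217 <1
  x=-5.067: |R|=0.88434 <1
  x=-4.360: |R|=0.77717 <1
  x=-2.695: |R|=0.41967 <1
  x=-6.557: |R|=1.05828 >1
  x=-6.228: |R|=1.02471 >1
Interval (-6.0000, 0).

(-6.0000,0); λ=-6 ⇒ h* = (6)/6 = 1.0000.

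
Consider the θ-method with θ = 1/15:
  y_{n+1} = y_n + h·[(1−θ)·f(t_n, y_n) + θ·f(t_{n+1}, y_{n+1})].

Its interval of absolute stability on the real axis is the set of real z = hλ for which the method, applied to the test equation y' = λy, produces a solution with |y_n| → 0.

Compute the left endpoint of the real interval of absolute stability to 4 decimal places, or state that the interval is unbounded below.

With y'=λy (z=hλ):
  y_{n+1} = y_n + z·[14/15·y_n + 1/15·y_{n+1}] ⇒ (1 − 1/15z)y_{n+1} = (1 + 14/15z)y_n
  so R(z) = (1 + 14/15z)/(1 − 1/15z).

Boundary: |R(x)|=1, x<0.
x=-1.44: |R|=0.3139
R=−1: 1+14/15x = −1+1/15x ⇒ -13/15x=2 ⇒ x=2/(-13/15)=-2.3077
Confirm numerically:
  x=-1.943: |R|=0.72018 <1
  x=-1.474: |R|=0.34211 <1
  x=-1.194: |R|=0.10597 <1
  x=-2.564: |R|=1.18971 >1
  x=-2.365: |R|=1.04290 >1
  x=-2.352: |R|=1.03320 >1
Stable set (-2.3077, 0).

left endpoint -2.3077.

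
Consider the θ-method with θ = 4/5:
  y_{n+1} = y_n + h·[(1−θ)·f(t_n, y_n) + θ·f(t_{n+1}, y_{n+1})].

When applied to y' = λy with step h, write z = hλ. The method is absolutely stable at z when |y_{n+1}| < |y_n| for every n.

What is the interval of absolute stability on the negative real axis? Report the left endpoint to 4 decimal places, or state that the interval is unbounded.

With y'=λy (z=hλ):
  y_{n+1} = y_n + z·[1/5·y_n + 4/5·y_{n+1}] ⇒ (1 − 4/5z)y_{n+1} = (1 + 1/5z)y_n
  Hence R(z) = (1 + 1/5z)/(1 − 4/5z).

Find x<0 with |R(x)|<1.
x=-1.72: |R|=0.2761
x=-2: |R|=0.2308
x=-10: |R|=0.1111
x=-100: |R|=0.2346
θ=4/5≥1/2 ⇒ |1+1/5x|<|1−4/5x| ∀x<0 ⇒ interval (−∞,0).

interval (−∞, 0).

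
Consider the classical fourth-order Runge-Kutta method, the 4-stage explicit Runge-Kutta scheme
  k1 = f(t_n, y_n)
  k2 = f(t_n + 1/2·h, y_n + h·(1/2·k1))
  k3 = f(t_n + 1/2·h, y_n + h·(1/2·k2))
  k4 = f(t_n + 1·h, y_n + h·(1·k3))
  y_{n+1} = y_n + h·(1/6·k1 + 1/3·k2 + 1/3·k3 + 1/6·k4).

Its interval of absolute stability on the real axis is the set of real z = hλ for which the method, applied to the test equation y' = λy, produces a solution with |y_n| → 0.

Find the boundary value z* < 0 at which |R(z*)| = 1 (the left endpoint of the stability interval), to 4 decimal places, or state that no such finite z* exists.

left endpoint -2.7853.

Test eqn y'=λy, z=hλ:
  order 4, 4-stage ⇒ R(z)=1+z+z^2/2+z^3/6+z^4/24
  (e.g. R(-0.43)=0.65062, |R|=0.65062)

Boundary: |R(x)|=1, x<0.
x=-0.43: |R|=0.6506
|R(-2)|=0.3333 |R(-1.48)|=0.2748 |R(-1.11)|=0.3414
Bisect:
  x_lo=-3.5079 |R|=2.7596  x_hi=-0.1253 |R|=0.8822
  mid=-1.81660 |R|=0.28804 →hi
  mid=-2.66224 |R|=0.82978 →hi
  mid=-3.08506 |R|=1.55437 →lo
  mid=-2.87365 |R|=1.14159 →lo
  mid=-2.76794 |R|=0.97416 →hi
  mid=-2.82080 |R|=1.05486 →lo
  mid=-2.79437 |R|=1.01377 →lo
  ...
  [-2.78549,-2.78529] ⇒ x*=-2.7853
Interval (-2.7853, 0).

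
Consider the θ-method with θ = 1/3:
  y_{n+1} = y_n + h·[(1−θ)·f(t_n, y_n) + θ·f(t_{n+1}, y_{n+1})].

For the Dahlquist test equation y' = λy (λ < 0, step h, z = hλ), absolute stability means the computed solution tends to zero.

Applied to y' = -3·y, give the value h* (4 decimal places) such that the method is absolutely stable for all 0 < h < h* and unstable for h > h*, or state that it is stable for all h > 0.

(-6.0000,0); λ=-3 ⇒ h* = (6)/3 = 2.0000.

Test eqn y'=λy, z=hλ:
  y_{n+1} = y_n + z·[2/3·y_n + 1/3·y_{n+1}] ⇒ (1 − 1/3z)y_{n+1} = (1 + 2/3z)y_n
  ⇒ R(z) = (1 + 2/3z)/(1 − 1/3z).

Boundary: |R(x)|=1, x<0.
x=-1.28: |R|=0.1028
R=−1: 1+2/3x = −1+1/3x ⇒ -1/3x=2 ⇒ x=2/(-1/3)=-6.0000
Confirm numerically:
  x=-5.453: |R|=0.93529 <1
  x=-5.358: |R|=0.92319 <1
  x=-4.127: |R|=0.73720 <1
  x=-3.820: |R|=0.68035 <1
  x=-6.179: |R|=1.01950 >1
  x=-6.166: |R|=1.01811 >1
So |R|<1 on (-6.0000, 0).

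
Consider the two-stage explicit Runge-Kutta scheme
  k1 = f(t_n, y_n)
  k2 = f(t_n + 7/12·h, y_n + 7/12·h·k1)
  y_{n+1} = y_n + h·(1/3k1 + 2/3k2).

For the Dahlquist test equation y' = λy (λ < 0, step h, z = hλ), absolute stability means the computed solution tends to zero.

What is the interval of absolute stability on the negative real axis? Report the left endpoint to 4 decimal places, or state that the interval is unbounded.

(-2.5714, 0).

With y'=λy (z=hλ):
  k1=λy_n ⇒ h·k1=z·y_n;  k2=λ(1+7/12z)y_n ⇒ h·k2=z(1+7/12z)y_n
  y_{n+1}/y_n = 1 + 1/3z + 2/3z(1+7/12z) = 1 + z + 7/18z²
  R(z) = 1 + z + 7/18z².

Find x<0 with |R(x)|<1.
x=-1.61: |R|=0.3980
R=1: x+7/18x²=0 ⇒ x=−18/7=-2.5714; min R=1−1/(4·7/18)=0.3571>−1
Confirm numerically:
  x=-2.391: |R|=0.83223 <1
  x=-2.195: |R|=0.67868 <1
  x=-1.398: |R|=0.36205 <1
  x=-1.326: |R|=0.35777 <1
  x=-3.042: |R|=1.55669 >1
  x=-2.791: |R|=1.23832 >1
  x=-2.755: |R|=1.19668 >1
Stable set (-2.5714, 0).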